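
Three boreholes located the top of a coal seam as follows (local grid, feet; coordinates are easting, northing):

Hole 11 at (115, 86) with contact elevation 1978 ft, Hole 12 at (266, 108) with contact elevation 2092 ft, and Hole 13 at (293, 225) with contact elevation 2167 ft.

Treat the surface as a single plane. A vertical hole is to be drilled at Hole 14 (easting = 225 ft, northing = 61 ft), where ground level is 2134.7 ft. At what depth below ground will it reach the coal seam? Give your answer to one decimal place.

93.5 ft

Two edge vectors: Hole 11→Hole 12 = (151, 22, 114), Hole 11→Hole 13 = (178, 139, 189).
Normal n = (Hole 11→Hole 12) × (Hole 11→Hole 13) = (-11688, -8247, 17073).
So ∂z/∂easting = −n_x/n_z = 0.68459 and ∂z/∂northing = −n_y/n_z = 0.48304.
Intercept c from Hole 11: 1978 − 78.73 − 41.54 = 1857.73.
At (225, 61): z_contact = 154.03 + 29.47 + 1857.73 = 2041.23 ft.
Depth below ground = 2134.7 − 2041.23 = 93.5 ft.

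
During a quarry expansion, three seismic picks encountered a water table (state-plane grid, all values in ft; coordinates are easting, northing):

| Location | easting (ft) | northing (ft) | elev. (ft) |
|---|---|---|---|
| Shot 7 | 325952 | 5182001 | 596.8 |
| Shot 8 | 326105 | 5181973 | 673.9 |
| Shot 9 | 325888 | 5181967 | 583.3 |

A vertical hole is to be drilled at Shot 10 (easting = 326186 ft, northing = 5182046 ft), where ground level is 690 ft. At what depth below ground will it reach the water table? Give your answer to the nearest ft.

11 ft

Let the plane be z = a·easting + b·northing + c.
Shot 8−Shot 7: 153a − 28b = 77.1;  Shot 9−Shot 7: −64a − 34b = −13.5.
Solving gives a = 0.42885330, b = −0.41019445.
Then c = 596.8 − a·325952 − b·5182001 = 1986439.27.
At (326186, 5182046): z_contact = 139885.9 − 2125646.5 + 1986439.27 = 678.7 ft.
Depth below ground = 690 − 678.7 = 11 ft.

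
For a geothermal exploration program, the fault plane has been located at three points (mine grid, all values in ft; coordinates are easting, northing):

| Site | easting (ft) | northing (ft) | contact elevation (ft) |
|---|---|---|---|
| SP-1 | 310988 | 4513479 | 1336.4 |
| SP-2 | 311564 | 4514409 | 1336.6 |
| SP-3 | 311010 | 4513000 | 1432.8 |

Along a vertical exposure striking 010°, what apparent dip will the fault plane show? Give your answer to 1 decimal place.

Let the plane be z = a·easting + b·northing + c.
SP-2−SP-1: 576a + 930b = 0.2;  SP-3−SP-1: 22a − 479b = 96.4.
Solving gives a = 0.30283, b = −0.18734.
Unit vector along 010° is (sin 10°, cos 10°) = (0.1736, 0.9848).
Slope in that direction = a·(0.1736) + b·(0.9848) = −0.13191.
Apparent dip = arctan|0.13191| = 7.5° (true dip is 19.6°, so apparent ≤ true as expected).

7.5°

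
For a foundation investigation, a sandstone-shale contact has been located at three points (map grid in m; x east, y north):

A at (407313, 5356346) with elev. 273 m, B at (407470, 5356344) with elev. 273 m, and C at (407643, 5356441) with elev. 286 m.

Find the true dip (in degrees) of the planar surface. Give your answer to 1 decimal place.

7.5°

Let the plane be z = a·x + b·y + c.
B−A: 157a − 2b = 0;  C−A: 330a + 95b = 13.
Solving gives a = 0.00167, b = 0.13104.
Gradient magnitude |∇z| = √(a² + b²) = √(0.00000 + 0.01717) = 0.13105.
True dip = arctan(0.13105) = 7.5°, dipping toward S (azimuth ≈ 181°).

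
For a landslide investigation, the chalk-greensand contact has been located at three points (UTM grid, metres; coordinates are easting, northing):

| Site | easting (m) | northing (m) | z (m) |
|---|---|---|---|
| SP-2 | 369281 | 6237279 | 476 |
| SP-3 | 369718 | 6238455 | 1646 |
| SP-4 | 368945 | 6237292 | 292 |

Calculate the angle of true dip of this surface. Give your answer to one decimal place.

44.2°

Let the plane be z = a·easting + b·northing + c.
SP-3−SP-2: 437a + 1176b = 1170;  SP-4−SP-2: −336a + 13b = −184.
Solving gives a = 0.57780, b = 0.78019.
Gradient magnitude |∇z| = √(a² + b²) = √(0.33386 + 0.60869) = 0.97085.
True dip = arctan(0.97085) = 44.2°, dipping toward SW (azimuth ≈ 217°).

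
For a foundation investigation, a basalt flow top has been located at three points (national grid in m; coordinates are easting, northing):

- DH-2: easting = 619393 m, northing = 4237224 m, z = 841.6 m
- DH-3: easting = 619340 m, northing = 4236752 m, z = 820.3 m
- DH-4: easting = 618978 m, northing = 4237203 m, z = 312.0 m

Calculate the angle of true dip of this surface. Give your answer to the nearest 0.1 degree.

Let the plane be z = a·easting + b·northing + c.
DH-3−DH-2: −53a − 472b = −21.3;  DH-4−DH-2: −415a − 21b = −529.6.
Solving gives a = 1.28114, b = −0.09873.
Gradient magnitude |∇z| = √(a² + b²) = √(1.64132 + 0.00975) = 1.28494.
True dip = arctan(1.28494) = 52.1°, dipping toward W (azimuth ≈ 274°).

52.1°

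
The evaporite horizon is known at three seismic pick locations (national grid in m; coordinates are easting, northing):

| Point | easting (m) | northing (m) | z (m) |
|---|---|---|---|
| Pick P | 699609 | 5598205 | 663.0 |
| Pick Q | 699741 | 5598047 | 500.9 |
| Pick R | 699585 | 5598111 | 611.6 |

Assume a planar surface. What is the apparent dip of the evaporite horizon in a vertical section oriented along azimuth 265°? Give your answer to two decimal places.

20.82°

Two edge vectors: Pick P→Pick Q = (132, -158, -162.1), Pick P→Pick R = (-24, -94, -51.4).
Normal n = (Pick P→Pick Q) × (Pick P→Pick R) = (-7116.2, 10675.2, -16200).
So ∂z/∂easting = −n_x/n_z = −0.43927 and ∂z/∂northing = −n_y/n_z = 0.65896.
Unit vector along 265° is (sin 265°, cos 265°) = (-0.9962, -0.0872).
Slope in that direction = a·(-0.9962) + b·(-0.0872) = 0.38017.
Apparent dip = arctan|0.38017| = 20.82° (true dip is 38.4°, so apparent ≤ true as expected).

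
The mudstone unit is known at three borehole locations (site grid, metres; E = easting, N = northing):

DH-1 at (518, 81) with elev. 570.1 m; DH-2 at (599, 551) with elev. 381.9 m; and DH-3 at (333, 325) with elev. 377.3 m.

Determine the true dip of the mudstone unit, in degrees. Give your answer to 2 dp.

Two edge vectors: DH-1→DH-2 = (81, 470, -188.2), DH-1→DH-3 = (-185, 244, -192.8).
Normal n = (DH-1→DH-2) × (DH-1→DH-3) = (-44695.2, 50433.8, 106714).
So ∂z/∂E = −n_x/n_z = 0.41883 and ∂z/∂N = −n_y/n_z = −0.47261.
Gradient magnitude |∇z| = √(a² + b²) = √(0.17542 + 0.22336) = 0.63149.
True dip = arctan(0.63149) = 32.27°, dipping toward NW (azimuth ≈ 318°).

32.27°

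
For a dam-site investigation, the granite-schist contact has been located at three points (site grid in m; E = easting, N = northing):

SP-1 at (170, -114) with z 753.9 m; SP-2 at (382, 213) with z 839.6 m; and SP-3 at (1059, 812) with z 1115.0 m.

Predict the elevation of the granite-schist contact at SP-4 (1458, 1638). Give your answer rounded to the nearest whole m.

1275 m

Let the plane be z = a·E + b·N + c.
SP-2−SP-1: 212a + 327b = 85.7;  SP-3−SP-1: 889a + 926b = 361.1.
Solving gives a = 0.41022, b = −0.00388.
Then c = 753.9 − a·170 − b·-114 = 683.72.
At (1458, 1638): z = 598.1 − 6.3 + 683.72 = 1275.5 m.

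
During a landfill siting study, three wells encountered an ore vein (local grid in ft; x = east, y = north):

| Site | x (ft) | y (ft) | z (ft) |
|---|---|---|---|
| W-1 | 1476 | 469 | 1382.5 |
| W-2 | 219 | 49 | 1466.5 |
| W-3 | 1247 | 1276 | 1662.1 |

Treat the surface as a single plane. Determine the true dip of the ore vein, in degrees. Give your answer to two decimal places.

18.91°

Let the plane be z = a·x + b·y + c.
W-2−W-1: −1257a − 420b = 84;  W-3−W-1: −229a + 807b = 279.6.
Solving gives a = −0.16678, b = 0.29914.
Gradient magnitude |∇z| = √(a² + b²) = √(0.02781 + 0.08949) = 0.34249.
True dip = arctan(0.34249) = 18.91°, dipping toward SSE (azimuth ≈ 151°).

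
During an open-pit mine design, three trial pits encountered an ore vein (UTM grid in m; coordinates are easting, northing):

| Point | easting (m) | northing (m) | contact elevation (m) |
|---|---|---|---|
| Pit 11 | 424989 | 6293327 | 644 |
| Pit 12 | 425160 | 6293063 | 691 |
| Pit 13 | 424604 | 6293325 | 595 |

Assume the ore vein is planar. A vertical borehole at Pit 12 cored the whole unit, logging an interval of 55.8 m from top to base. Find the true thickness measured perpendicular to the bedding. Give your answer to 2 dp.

Let the plane be z = a·easting + b·northing + c.
Pit 12−Pit 11: 171a − 264b = 47;  Pit 13−Pit 11: −385a − 2b = −49.
Solving gives a = 0.12777, b = −0.09527.
|∇z| = √(a²+b²) = 0.15938, so dip δ = arctan(0.15938) = 9.06°.
True thickness = vertical thickness × cos δ = 55.8 × cos 9.06° = 55.10 m.

55.10 m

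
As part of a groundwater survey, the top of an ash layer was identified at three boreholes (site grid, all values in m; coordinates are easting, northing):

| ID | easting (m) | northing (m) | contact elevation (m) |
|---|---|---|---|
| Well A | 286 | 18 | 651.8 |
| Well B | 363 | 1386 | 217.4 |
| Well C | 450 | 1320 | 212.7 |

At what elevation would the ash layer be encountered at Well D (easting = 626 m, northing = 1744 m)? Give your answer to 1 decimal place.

Let the plane be z = a·easting + b·northing + c.
Well B−Well A: 77a + 1368b = −434.4;  Well C−Well A: 164a + 1302b = −439.1.
Solving gives a = −0.282841, b = −0.301624.
Then c = 651.8 − a·286 − b·18 = 738.12.
At (626, 1744): z = −177.1 − 526.0 + 738.12 = 35.0 m.

35.0 m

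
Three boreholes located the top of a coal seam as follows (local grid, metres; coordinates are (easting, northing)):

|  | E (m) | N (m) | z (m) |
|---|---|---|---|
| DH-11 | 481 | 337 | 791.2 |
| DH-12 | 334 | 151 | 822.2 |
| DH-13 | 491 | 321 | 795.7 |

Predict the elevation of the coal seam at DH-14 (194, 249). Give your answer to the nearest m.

788 m

Two edge vectors: DH-11→DH-12 = (-147, -186, 31), DH-11→DH-13 = (10, -16, 4.5).
Normal n = (DH-11→DH-12) × (DH-11→DH-13) = (-341, 971.5, 4212).
So ∂z/∂E = −n_x/n_z = 0.08096 and ∂z/∂N = −n_y/n_z = −0.23065.
Intercept c from DH-11: 791.2 − 38.94 + 77.73 = 829.99.
At (194, 249): z = 15.7 − 57.4 + 829.99 = 788.3 m.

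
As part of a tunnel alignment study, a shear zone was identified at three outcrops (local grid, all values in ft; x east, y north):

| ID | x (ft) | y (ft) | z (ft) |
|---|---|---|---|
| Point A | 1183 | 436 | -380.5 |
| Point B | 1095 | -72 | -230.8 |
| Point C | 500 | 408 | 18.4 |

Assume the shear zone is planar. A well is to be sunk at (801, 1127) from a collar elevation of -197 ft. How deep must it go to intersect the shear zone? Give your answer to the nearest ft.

98 ft

Let the plane be z = a·x + b·y + c.
Point B−Point A: −88a − 508b = 149.7;  Point C−Point A: −683a − 28b = 398.9.
Solving gives a = −0.57605, b = −0.19490.
Then c = -380.5 − a·1183 − b·436 = 385.94.
At (801, 1127): z_contact = −461.4 − 219.6 + 385.94 = -295.1 ft.
Depth below ground = -197 − (-295.1) = 98 ft.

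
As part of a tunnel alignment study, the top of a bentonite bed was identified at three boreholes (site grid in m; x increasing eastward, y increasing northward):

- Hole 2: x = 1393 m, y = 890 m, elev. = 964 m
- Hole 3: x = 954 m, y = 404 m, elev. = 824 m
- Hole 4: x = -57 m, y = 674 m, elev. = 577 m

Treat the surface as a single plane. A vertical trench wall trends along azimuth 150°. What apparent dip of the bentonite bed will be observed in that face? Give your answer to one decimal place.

Two edge vectors: Hole 2→Hole 3 = (-439, -486, -140), Hole 2→Hole 4 = (-1450, -216, -387).
Normal n = (Hole 2→Hole 3) × (Hole 2→Hole 4) = (157842, 33107, -609876).
So ∂z/∂x = −n_x/n_z = 0.25881 and ∂z/∂y = −n_y/n_z = 0.05428.
Unit vector along 150° is (sin 150°, cos 150°) = (0.5000, -0.8660).
Slope in that direction = a·(0.5000) + b·(-0.8660) = 0.08239.
Apparent dip = arctan|0.08239| = 4.7° (true dip is 14.8°, so apparent ≤ true as expected).

4.7°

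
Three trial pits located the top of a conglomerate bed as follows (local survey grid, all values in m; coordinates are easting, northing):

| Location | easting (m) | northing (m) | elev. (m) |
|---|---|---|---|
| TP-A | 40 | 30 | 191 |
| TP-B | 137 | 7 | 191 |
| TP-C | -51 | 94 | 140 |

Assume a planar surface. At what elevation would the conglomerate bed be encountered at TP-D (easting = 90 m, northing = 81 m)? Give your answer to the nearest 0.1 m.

115.4 m

Let the plane be z = a·easting + b·northing + c.
TP-B−TP-A: 97a − 23b = 0;  TP-C−TP-A: −91a + 64b = −51.
Solving gives a = −0.28505, b = −1.20219.
Then c = 191 − a·40 − b·30 = 238.47.
At (90, 81): z = −25.7 − 97.4 + 238.47 = 115.4 m.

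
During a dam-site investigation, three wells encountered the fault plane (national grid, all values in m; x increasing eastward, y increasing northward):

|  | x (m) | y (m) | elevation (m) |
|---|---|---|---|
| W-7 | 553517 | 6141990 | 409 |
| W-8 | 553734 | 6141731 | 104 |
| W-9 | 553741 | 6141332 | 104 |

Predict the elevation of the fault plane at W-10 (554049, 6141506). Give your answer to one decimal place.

-342.5 m

Let the plane be z = a·x + b·y + c.
W-8−W-7: 217a − 259b = −305;  W-9−W-7: 224a − 658b = −305.
Solving gives a = −1.435590421, b = −0.025185797.
Then c = 409 − a·553517 − b·6141990 = 949723.62.
At (554049, 6141506): z = −795387.4 − 154678.7 + 949723.62 = -342.5 m.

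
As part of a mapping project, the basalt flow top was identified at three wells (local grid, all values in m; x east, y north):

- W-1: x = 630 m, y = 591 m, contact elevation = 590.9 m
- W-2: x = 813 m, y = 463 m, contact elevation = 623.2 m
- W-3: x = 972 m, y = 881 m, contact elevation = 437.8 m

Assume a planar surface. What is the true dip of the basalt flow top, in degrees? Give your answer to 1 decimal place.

22.6°

Two edge vectors: W-1→W-2 = (183, -128, 32.3), W-1→W-3 = (342, 290, -153.1).
Normal n = (W-1→W-2) × (W-1→W-3) = (10229.8, 39063.9, 96846).
So ∂z/∂x = −n_x/n_z = −0.10563 and ∂z/∂y = −n_y/n_z = −0.40336.
Gradient magnitude |∇z| = √(a² + b²) = √(0.01116 + 0.16270) = 0.41696.
True dip = arctan(0.41696) = 22.6°, dipping toward NNE (azimuth ≈ 015°).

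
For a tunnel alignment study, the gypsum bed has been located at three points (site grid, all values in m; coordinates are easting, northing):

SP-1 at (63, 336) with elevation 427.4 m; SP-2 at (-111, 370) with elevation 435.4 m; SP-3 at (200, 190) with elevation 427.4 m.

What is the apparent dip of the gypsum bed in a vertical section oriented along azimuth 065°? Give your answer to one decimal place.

4.2°

Let the plane be z = a·easting + b·northing + c.
SP-2−SP-1: −174a + 34b = 8;  SP-3−SP-1: 137a − 146b = 0.
Solving gives a = −0.05630, b = −0.05283.
Unit vector along 065° is (sin 65°, cos 65°) = (0.9063, 0.4226).
Slope in that direction = a·(0.9063) + b·(0.4226) = −0.07335.
Apparent dip = arctan|0.07335| = 4.2° (true dip is 4.4°, so apparent ≤ true as expected).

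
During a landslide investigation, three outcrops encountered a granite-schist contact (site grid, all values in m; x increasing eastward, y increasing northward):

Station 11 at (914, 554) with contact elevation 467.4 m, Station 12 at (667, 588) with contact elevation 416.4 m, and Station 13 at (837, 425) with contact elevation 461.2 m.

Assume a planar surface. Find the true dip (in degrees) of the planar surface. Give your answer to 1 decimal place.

11.8°

Let the plane be z = a·x + b·y + c.
Station 12−Station 11: −247a + 34b = −51;  Station 13−Station 11: −77a − 129b = −6.2.
Solving gives a = 0.19691, b = −0.06948.
Gradient magnitude |∇z| = √(a² + b²) = √(0.03878 + 0.00483) = 0.20881.
True dip = arctan(0.20881) = 11.8°, dipping toward WNW (azimuth ≈ 289°).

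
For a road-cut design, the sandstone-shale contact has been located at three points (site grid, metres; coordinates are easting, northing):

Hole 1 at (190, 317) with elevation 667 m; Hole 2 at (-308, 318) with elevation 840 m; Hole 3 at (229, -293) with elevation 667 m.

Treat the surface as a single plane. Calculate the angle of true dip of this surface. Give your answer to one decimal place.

19.2°

Let the plane be z = a·easting + b·northing + c.
Hole 2−Hole 1: −498a + 1b = 173;  Hole 3−Hole 1: 39a − 610b = 0.
Solving gives a = −0.34743, b = −0.02221.
Gradient magnitude |∇z| = √(a² + b²) = √(0.12071 + 0.00049) = 0.34814.
True dip = arctan(0.34814) = 19.2°, dipping toward E (azimuth ≈ 086°).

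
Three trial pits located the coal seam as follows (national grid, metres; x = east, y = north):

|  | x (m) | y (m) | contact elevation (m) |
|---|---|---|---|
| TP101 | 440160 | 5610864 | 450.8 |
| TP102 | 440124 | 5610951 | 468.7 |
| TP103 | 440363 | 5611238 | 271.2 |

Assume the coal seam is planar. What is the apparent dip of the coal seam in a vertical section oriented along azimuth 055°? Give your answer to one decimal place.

32.6°

Let the plane be z = a·x + b·y + c.
TP102−TP101: −36a + 87b = 17.9;  TP103−TP101: 203a + 374b = −179.6.
Solving gives a = −0.71710, b = −0.09098.
Unit vector along 055° is (sin 55°, cos 55°) = (0.8192, 0.5736).
Slope in that direction = a·(0.8192) + b·(0.5736) = −0.63960.
Apparent dip = arctan|0.63960| = 32.6° (true dip is 35.9°, so apparent ≤ true as expected).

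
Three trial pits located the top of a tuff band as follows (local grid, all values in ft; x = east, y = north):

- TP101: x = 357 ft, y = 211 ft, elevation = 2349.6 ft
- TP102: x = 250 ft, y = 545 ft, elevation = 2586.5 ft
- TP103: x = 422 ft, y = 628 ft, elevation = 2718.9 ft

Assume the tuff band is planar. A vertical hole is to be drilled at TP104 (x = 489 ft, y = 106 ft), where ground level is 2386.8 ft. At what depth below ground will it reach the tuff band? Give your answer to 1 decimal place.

75.3 ft

Let the plane be z = a·x + b·y + c.
TP102−TP101: −107a + 334b = 236.9;  TP103−TP101: 65a + 417b = 369.3.
Solving gives a = 0.37026, b = 0.82790.
Then c = 2349.6 − a·357 − b·211 = 2042.73.
At (489, 106): z_contact = 181.06 + 87.76 + 2042.73 = 2311.54 ft.
Depth below ground = 2386.8 − 2311.54 = 75.3 ft.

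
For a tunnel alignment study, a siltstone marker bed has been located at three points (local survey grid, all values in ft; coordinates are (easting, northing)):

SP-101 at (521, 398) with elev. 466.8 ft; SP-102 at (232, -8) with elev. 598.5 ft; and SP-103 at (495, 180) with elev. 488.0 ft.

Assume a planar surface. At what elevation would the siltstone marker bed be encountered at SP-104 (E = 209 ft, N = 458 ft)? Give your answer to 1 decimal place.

583.3 ft

Let the plane be z = a·E + b·N + c.
SP-102−SP-101: −289a − 406b = 131.7;  SP-103−SP-101: −26a − 218b = 21.2.
Solving gives a = −0.38332, b = −0.05153.
Then c = 466.8 − a·521 − b·398 = 687.02.
At (209, 458): z = −80.1 − 23.6 + 687.02 = 583.3 ft.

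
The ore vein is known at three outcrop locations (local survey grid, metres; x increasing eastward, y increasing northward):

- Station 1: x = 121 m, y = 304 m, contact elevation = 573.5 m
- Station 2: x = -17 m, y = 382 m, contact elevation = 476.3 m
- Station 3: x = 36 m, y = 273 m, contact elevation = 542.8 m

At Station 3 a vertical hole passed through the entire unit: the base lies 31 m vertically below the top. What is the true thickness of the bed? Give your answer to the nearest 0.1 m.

Let the plane be z = a·x + b·y + c.
Station 2−Station 1: −138a + 78b = −97.2;  Station 3−Station 1: −85a − 31b = −30.7.
Solving gives a = 0.49576, b = −0.36903.
|∇z| = √(a²+b²) = 0.61803, so dip δ = arctan(0.61803) = 31.72°.
True thickness = vertical thickness × cos δ = 31 × cos 31.72° = 26.4 m.

26.4 m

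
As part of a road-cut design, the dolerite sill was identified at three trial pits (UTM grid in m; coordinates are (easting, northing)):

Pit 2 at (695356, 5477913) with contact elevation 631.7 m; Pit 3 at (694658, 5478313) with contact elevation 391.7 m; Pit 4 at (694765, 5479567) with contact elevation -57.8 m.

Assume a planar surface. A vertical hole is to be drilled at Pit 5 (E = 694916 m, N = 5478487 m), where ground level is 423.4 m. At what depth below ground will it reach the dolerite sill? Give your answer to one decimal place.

Let the plane be z = a·E + b·N + c.
Pit 3−Pit 2: −698a + 400b = −240;  Pit 4−Pit 2: −591a + 1654b = −689.5.
Solving gives a = 0.131969345, b = −0.369713493.
Then c = 631.7 − a·695356 − b·5477913 = 1934124.37.
At (694916, 5478487): z_contact = 91707.61 − 2025470.56 + 1934124.37 = 361.42 m.
Depth below ground = 423.4 − 361.42 = 62.0 m.

62.0 m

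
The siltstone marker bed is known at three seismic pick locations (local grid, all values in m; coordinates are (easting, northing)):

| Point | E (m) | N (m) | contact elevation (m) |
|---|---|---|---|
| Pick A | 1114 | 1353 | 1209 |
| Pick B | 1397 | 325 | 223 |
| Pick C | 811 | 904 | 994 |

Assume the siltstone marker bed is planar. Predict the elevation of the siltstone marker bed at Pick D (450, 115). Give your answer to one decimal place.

529.5 m

Let the plane be z = a·E + b·N + c.
Pick B−Pick A: 283a − 1028b = −986;  Pick C−Pick A: −303a − 449b = −215.
Solving gives a = −0.505515, b = 0.819980.
Then c = 1209 − a·1114 − b·1353 = 662.71.
At (450, 115): z = −227.5 + 94.3 + 662.71 = 529.5 m.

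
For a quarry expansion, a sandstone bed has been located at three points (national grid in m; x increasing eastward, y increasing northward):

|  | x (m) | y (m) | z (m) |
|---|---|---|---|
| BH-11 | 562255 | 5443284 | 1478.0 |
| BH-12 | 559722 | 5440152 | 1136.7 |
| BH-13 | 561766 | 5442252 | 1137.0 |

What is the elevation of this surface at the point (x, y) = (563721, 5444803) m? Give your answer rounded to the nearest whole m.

Two edge vectors: BH-11→BH-12 = (-2533, -3132, -341.3), BH-11→BH-13 = (-489, -1032, -341).
Normal n = (BH-11→BH-12) × (BH-11→BH-13) = (715790.4, -696857.3, 1082508).
So ∂z/∂x = −n_x/n_z = −0.66123336 and ∂z/∂y = −n_y/n_z = 0.64374333.
Intercept c from BH-11: 1478 + 371781.76 − 3504077.74 = −3130817.98.
At (563721, 5444803): z = −372751.1 + 3505055.6 − 3130817.98 = 1486.5 m.

1486 m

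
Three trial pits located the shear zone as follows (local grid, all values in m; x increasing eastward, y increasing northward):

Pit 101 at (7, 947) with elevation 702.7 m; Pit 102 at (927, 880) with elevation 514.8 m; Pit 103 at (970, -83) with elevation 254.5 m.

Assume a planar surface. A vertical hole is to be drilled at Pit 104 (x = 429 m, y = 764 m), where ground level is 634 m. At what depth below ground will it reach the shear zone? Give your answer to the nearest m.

Two edge vectors: Pit 101→Pit 102 = (920, -67, -187.9), Pit 101→Pit 103 = (963, -1030, -448.2).
Normal n = (Pit 101→Pit 102) × (Pit 101→Pit 103) = (-163507.6, 231396.3, -883079).
So ∂z/∂x = −n_x/n_z = −0.18516 and ∂z/∂y = −n_y/n_z = 0.26203.
Intercept c from Pit 101: 702.7 + 1.30 − 248.15 = 455.85.
At (429, 764): z_contact = −79.4 + 200.2 + 455.85 = 576.6 m.
Depth below ground = 634 − 576.6 = 57 m.

57 m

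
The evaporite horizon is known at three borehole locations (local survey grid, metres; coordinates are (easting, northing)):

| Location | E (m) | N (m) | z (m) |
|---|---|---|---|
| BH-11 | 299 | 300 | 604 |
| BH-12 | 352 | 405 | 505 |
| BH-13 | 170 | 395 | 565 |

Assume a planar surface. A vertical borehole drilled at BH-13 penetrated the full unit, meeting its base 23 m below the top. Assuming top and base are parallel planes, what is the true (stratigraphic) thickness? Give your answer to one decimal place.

17.5 m

Let the plane be z = a·E + b·N + c.
BH-12−BH-11: 53a + 105b = −99;  BH-13−BH-11: −129a + 95b = −39.
Solving gives a = −0.28579, b = −0.79860.
|∇z| = √(a²+b²) = 0.84820, so dip δ = arctan(0.84820) = 40.30°.
True thickness = vertical thickness × cos δ = 23 × cos 40.30° = 17.5 m.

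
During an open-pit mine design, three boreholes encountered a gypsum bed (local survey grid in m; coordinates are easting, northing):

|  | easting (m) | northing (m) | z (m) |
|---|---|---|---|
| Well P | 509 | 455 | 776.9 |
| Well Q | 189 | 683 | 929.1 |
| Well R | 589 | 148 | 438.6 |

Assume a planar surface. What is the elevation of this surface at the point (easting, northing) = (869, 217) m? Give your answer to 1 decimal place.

627.9 m

Two edge vectors: Well P→Well Q = (-320, 228, 152.2), Well P→Well R = (80, -307, -338.3).
Normal n = (Well P→Well Q) × (Well P→Well R) = (-30407, -96080, 80000).
So ∂z/∂easting = −n_x/n_z = 0.38009 and ∂z/∂northing = −n_y/n_z = 1.20100.
Intercept c from Well P: 776.9 − 193.46 − 546.45 = 36.98.
At (869, 217): z = 330.3 + 260.6 + 36.98 = 627.9 m.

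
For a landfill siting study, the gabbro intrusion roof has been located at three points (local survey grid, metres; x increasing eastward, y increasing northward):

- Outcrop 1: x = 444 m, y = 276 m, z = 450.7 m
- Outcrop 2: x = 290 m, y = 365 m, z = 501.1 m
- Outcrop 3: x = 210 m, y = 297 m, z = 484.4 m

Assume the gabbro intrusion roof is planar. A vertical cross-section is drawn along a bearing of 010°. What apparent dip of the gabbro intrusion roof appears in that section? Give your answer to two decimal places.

Two edge vectors: Outcrop 1→Outcrop 2 = (-154, 89, 50.4), Outcrop 1→Outcrop 3 = (-234, 21, 33.7).
Normal n = (Outcrop 1→Outcrop 2) × (Outcrop 1→Outcrop 3) = (1940.9, -6603.8, 17592).
So ∂z/∂x = −n_x/n_z = −0.11033 and ∂z/∂y = −n_y/n_z = 0.37539.
Unit vector along 010° is (sin 10°, cos 10°) = (0.1736, 0.9848).
Slope in that direction = a·(0.1736) + b·(0.9848) = 0.35053.
Apparent dip = arctan|0.35053| = 19.32° (true dip is 21.4°, so apparent ≤ true as expected).

19.32°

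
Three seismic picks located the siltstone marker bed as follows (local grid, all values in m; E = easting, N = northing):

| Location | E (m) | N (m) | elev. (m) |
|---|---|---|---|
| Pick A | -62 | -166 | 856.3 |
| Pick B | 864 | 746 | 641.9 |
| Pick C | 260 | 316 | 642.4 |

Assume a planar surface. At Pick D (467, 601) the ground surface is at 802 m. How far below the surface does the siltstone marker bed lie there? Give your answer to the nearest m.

276 m

Two edge vectors: Pick A→Pick B = (926, 912, -214.4), Pick A→Pick C = (322, 482, -213.9).
Normal n = (Pick A→Pick B) × (Pick A→Pick C) = (-91736, 129034.6, 152668).
So ∂z/∂E = −n_x/n_z = 0.60089 and ∂z/∂N = −n_y/n_z = −0.84520.
Intercept c from Pick A: 856.3 + 37.25 − 140.30 = 753.25.
At (467, 601): z_contact = 280.6 − 508.0 + 753.25 = 525.9 m.
Depth below ground = 802 − 525.9 = 276 m.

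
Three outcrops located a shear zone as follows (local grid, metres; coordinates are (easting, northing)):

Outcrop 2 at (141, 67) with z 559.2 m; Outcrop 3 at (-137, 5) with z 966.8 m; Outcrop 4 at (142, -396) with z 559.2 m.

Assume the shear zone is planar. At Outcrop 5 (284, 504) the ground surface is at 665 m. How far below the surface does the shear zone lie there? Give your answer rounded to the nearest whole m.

317 m

Two edge vectors: Outcrop 2→Outcrop 3 = (-278, -62, 407.6), Outcrop 2→Outcrop 4 = (1, -463, 0).
Normal n = (Outcrop 2→Outcrop 3) × (Outcrop 2→Outcrop 4) = (188718.8, 407.6, 128776).
So ∂z/∂E = −n_x/n_z = −1.46548 and ∂z/∂N = −n_y/n_z = −0.00317.
Intercept c from Outcrop 2: 559.2 + 206.63 + 0.21 = 766.04.
At (284, 504): z_contact = −416.2 − 1.6 + 766.04 = 348.3 m.
Depth below ground = 665 − 348.3 = 317 m.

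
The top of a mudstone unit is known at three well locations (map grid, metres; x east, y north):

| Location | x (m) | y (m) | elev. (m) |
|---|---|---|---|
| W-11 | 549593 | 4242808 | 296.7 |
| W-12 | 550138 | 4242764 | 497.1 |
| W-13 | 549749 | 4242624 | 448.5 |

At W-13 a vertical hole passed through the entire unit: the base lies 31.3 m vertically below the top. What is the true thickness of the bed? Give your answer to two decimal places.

26.38 m

Let the plane be z = a·x + b·y + c.
W-12−W-11: 545a − 44b = 200.4;  W-13−W-11: 156a − 184b = 151.8.
Solving gives a = 0.32323, b = −0.55096.
|∇z| = √(a²+b²) = 0.63877, so dip δ = arctan(0.63877) = 32.57°.
True thickness = vertical thickness × cos δ = 31.3 × cos 32.57° = 26.38 m.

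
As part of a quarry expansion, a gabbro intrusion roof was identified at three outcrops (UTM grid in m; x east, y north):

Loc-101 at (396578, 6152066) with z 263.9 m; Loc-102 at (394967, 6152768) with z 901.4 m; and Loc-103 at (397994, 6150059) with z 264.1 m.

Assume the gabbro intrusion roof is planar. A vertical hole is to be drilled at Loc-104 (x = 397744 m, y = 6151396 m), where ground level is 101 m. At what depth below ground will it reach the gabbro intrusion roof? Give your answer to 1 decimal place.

233.2 m

Let the plane be z = a·x + b·y + c.
Loc-102−Loc-101: −1611a + 702b = 637.5;  Loc-103−Loc-101: 1416a − 2007b = 0.2.
Solving gives a = −0.571443902, b = −0.403270835.
Then c = 263.9 − a·396578 − b·6152066 = 2707834.77.
At (397744, 6151396): z_contact = −227288.38 − 2480678.60 + 2707834.77 = -132.21 m.
Depth below ground = 101 − (-132.21) = 233.2 m.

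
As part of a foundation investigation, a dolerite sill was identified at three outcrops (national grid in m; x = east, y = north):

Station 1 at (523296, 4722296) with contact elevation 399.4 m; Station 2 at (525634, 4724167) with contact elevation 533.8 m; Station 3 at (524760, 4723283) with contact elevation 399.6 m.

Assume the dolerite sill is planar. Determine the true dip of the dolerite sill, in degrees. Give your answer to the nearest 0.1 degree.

Let the plane be z = a·x + b·y + c.
Station 2−Station 1: 2338a + 1871b = 134.4;  Station 3−Station 1: 1464a + 987b = 0.2.
Solving gives a = −0.30653, b = 0.45487.
Gradient magnitude |∇z| = √(a² + b²) = √(0.09396 + 0.20691) = 0.54851.
True dip = arctan(0.54851) = 28.7°, dipping toward SE (azimuth ≈ 146°).

28.7°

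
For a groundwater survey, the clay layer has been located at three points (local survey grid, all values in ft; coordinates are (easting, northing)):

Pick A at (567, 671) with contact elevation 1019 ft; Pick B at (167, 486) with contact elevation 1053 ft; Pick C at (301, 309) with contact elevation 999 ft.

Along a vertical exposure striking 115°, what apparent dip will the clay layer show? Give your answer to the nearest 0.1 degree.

Two edge vectors: Pick A→Pick B = (-400, -185, 34), Pick A→Pick C = (-266, -362, -20).
Normal n = (Pick A→Pick B) × (Pick A→Pick C) = (16008, -17044, 95590).
So ∂z/∂E = −n_x/n_z = −0.16747 and ∂z/∂N = −n_y/n_z = 0.17830.
Unit vector along 115° is (sin 115°, cos 115°) = (0.9063, -0.4226).
Slope in that direction = a·(0.9063) + b·(-0.4226) = −0.22713.
Apparent dip = arctan|0.22713| = 12.8° (true dip is 13.7°, so apparent ≤ true as expected).

12.8°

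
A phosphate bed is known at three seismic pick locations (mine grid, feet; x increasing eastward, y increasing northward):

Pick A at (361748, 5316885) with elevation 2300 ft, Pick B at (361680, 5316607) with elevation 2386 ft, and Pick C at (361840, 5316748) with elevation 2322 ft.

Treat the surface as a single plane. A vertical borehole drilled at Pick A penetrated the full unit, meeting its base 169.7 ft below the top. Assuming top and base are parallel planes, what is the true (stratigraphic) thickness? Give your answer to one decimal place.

161.9 ft

Let the plane be z = a·x + b·y + c.
Pick B−Pick A: −68a − 278b = 86;  Pick C−Pick A: 92a − 137b = 22.
Solving gives a = −0.16239, b = −0.26963.
|∇z| = √(a²+b²) = 0.31476, so dip δ = arctan(0.31476) = 17.47°.
True thickness = vertical thickness × cos δ = 169.7 × cos 17.47° = 161.9 ft.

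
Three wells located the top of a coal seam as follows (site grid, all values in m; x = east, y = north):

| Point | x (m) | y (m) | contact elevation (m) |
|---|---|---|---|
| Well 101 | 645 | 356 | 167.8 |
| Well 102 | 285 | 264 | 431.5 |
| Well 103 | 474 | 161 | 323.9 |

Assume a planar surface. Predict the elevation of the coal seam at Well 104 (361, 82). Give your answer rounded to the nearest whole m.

Two edge vectors: Well 101→Well 102 = (-360, -92, 263.7), Well 101→Well 103 = (-171, -195, 156.1).
Normal n = (Well 101→Well 102) × (Well 101→Well 103) = (37060.3, 11103.3, 54468).
So ∂z/∂x = −n_x/n_z = −0.68041 and ∂z/∂y = −n_y/n_z = −0.20385.
Intercept c from Well 101: 167.8 + 438.86 + 72.57 = 679.23.
At (361, 82): z = −245.6 − 16.7 + 679.23 = 416.9 m.

417 m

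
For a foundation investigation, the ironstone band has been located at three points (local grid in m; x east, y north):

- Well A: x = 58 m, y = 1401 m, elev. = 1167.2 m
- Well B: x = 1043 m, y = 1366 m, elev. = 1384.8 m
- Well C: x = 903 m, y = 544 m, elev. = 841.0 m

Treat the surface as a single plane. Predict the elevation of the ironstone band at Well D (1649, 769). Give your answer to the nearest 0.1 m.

1161.8 m

Let the plane be z = a·x + b·y + c.
Well B−Well A: 985a − 35b = 217.6;  Well C−Well A: 845a − 857b = −326.2.
Solving gives a = 0.242951, b = 0.620179.
Then c = 1167.2 − a·58 − b·1401 = 284.24.
At (1649, 769): z = 400.6 + 476.9 + 284.24 = 1161.8 m.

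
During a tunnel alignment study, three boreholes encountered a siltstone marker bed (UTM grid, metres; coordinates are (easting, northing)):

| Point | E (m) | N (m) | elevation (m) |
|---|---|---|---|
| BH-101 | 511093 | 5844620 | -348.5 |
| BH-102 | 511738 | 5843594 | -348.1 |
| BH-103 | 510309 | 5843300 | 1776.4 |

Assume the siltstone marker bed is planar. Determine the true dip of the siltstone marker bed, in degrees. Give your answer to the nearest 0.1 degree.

57.3°

Two edge vectors: BH-101→BH-102 = (645, -1026, 0.4), BH-101→BH-103 = (-784, -1320, 2124.9).
Normal n = (BH-101→BH-102) × (BH-101→BH-103) = (-2179619.4, -1370874.1, -1655784).
So ∂z/∂E = −n_x/n_z = −1.31637 and ∂z/∂N = −n_y/n_z = −0.82793.
Gradient magnitude |∇z| = √(a² + b²) = √(1.73282 + 0.68547) = 1.55509.
True dip = arctan(1.55509) = 57.3°, dipping toward ENE (azimuth ≈ 058°).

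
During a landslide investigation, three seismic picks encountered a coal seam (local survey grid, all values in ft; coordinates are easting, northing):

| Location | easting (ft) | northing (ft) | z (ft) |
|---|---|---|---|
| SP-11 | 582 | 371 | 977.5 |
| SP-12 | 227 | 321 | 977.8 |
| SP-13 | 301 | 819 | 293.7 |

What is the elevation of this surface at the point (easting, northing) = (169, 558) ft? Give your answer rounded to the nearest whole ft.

634 ft

Two edge vectors: SP-11→SP-12 = (-355, -50, 0.3), SP-11→SP-13 = (-281, 448, -683.8).
Normal n = (SP-11→SP-12) × (SP-11→SP-13) = (34055.6, -242833.3, -173090).
So ∂z/∂easting = −n_x/n_z = 0.19675 and ∂z/∂northing = −n_y/n_z = −1.40293.
Intercept c from SP-11: 977.5 − 114.51 + 520.49 = 1383.48.
At (169, 558): z = 33.3 − 782.8 + 1383.48 = 633.9 ft.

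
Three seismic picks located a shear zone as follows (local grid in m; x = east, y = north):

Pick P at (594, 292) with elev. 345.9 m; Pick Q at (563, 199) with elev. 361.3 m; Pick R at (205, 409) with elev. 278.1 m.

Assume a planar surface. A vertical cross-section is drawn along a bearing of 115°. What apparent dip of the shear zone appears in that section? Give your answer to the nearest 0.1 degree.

10.7°

Let the plane be z = a·x + b·y + c.
Pick Q−Pick P: −31a − 93b = 15.4;  Pick R−Pick P: −389a + 117b = −67.8.
Solving gives a = 0.11314, b = −0.20331.
Unit vector along 115° is (sin 115°, cos 115°) = (0.9063, -0.4226).
Slope in that direction = a·(0.9063) + b·(-0.4226) = 0.18846.
Apparent dip = arctan|0.18846| = 10.7° (true dip is 13.1°, so apparent ≤ true as expected).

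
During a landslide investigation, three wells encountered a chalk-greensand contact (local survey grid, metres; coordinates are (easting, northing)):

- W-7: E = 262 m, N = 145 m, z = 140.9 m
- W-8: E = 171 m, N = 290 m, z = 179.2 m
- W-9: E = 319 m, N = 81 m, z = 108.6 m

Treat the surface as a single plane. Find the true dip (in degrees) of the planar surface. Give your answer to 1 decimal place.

Two edge vectors: W-7→W-8 = (-91, 145, 38.3), W-7→W-9 = (57, -64, -32.3).
Normal n = (W-7→W-8) × (W-7→W-9) = (-2232.3, -756.2, -2441).
So ∂z/∂E = −n_x/n_z = −0.91450 and ∂z/∂N = −n_y/n_z = −0.30979.
Gradient magnitude |∇z| = √(a² + b²) = √(0.83631 + 0.09597) = 0.96555.
True dip = arctan(0.96555) = 44.0°, dipping toward ENE (azimuth ≈ 071°).

44.0°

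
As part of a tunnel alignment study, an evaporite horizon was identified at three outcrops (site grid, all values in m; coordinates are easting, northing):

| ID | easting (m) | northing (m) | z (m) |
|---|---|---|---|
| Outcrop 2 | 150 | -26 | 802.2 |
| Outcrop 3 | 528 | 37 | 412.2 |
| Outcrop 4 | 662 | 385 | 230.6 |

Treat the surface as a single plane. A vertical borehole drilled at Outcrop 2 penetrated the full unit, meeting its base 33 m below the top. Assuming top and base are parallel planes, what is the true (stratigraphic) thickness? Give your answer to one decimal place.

23.1 m

Let the plane be z = a·easting + b·northing + c.
Outcrop 3−Outcrop 2: 378a + 63b = −390;  Outcrop 4−Outcrop 2: 512a + 411b = −571.6.
Solving gives a = −1.00956, b = −0.13310.
|∇z| = √(a²+b²) = 1.01830, so dip δ = arctan(1.01830) = 45.52°.
True thickness = vertical thickness × cos δ = 33 × cos 45.52° = 23.1 m.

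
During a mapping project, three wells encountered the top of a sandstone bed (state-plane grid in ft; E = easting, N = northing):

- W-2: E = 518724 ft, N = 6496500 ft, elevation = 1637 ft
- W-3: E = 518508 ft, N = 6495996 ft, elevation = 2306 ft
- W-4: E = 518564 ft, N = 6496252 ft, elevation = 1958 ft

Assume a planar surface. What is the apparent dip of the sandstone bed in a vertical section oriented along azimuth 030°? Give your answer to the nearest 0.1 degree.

48.5°

Let the plane be z = a·E + b·N + c.
W-3−W-2: −216a − 504b = 669;  W-4−W-2: −160a − 248b = 321.
Solving gives a = 0.15248, b = −1.39273.
Unit vector along 030° is (sin 30°, cos 30°) = (0.5000, 0.8660).
Slope in that direction = a·(0.5000) + b·(0.8660) = −1.12990.
Apparent dip = arctan|1.12990| = 48.5° (true dip is 54.5°, so apparent ≤ true as expected).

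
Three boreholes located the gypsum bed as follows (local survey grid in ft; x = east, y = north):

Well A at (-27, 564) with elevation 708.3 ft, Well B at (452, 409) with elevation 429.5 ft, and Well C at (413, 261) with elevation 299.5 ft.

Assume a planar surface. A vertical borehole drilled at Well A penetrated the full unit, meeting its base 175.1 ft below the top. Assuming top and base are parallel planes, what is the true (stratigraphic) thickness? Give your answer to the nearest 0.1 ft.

124.5 ft

Let the plane be z = a·x + b·y + c.
Well B−Well A: 479a − 155b = −278.8;  Well C−Well A: 440a − 303b = −408.8.
Solving gives a = −0.27441, b = 0.95069.
|∇z| = √(a²+b²) = 0.98950, so dip δ = arctan(0.98950) = 44.70°.
True thickness = vertical thickness × cos δ = 175.1 × cos 44.70° = 124.5 ft.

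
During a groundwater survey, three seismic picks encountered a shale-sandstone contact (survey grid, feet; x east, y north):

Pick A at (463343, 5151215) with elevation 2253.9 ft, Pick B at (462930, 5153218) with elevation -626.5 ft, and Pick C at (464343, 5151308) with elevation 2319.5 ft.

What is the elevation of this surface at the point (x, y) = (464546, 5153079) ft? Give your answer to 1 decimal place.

-116.1 ft

Two edge vectors: Pick A→Pick B = (-413, 2003, -2880.4), Pick A→Pick C = (1000, 93, 65.6).
Normal n = (Pick A→Pick B) × (Pick A→Pick C) = (399274, -2853307.2, -2041409).
So ∂z/∂x = −n_x/n_z = 0.195587459 and ∂z/∂y = −n_y/n_z = −1.397714618.
Intercept c from Pick A: 2253.9 − 90624.08 + 7199928.50 = 7111558.32.
At (464546, 5153079): z = 90859.4 − 7202533.8 + 7111558.32 = -116.1 ft.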